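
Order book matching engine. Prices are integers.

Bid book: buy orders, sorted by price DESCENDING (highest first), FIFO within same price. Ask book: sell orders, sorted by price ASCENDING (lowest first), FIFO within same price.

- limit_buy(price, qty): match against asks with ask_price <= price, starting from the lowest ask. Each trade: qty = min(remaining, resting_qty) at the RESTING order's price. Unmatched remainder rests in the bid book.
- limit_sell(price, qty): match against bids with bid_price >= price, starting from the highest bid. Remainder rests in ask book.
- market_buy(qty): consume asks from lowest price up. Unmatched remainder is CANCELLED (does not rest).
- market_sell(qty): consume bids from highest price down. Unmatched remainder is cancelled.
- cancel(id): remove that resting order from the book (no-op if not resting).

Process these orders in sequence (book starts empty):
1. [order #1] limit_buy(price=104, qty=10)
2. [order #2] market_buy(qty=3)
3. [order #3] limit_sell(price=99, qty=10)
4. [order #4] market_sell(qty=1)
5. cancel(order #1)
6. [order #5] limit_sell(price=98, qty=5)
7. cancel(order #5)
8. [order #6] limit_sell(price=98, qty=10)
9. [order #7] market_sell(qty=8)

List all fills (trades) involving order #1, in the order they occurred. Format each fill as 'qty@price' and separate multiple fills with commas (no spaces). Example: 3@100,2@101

After op 1 [order #1] limit_buy(price=104, qty=10): fills=none; bids=[#1:10@104] asks=[-]
After op 2 [order #2] market_buy(qty=3): fills=none; bids=[#1:10@104] asks=[-]
After op 3 [order #3] limit_sell(price=99, qty=10): fills=#1x#3:10@104; bids=[-] asks=[-]
After op 4 [order #4] market_sell(qty=1): fills=none; bids=[-] asks=[-]
After op 5 cancel(order #1): fills=none; bids=[-] asks=[-]
After op 6 [order #5] limit_sell(price=98, qty=5): fills=none; bids=[-] asks=[#5:5@98]
After op 7 cancel(order #5): fills=none; bids=[-] asks=[-]
After op 8 [order #6] limit_sell(price=98, qty=10): fills=none; bids=[-] asks=[#6:10@98]
After op 9 [order #7] market_sell(qty=8): fills=none; bids=[-] asks=[#6:10@98]

Answer: 10@104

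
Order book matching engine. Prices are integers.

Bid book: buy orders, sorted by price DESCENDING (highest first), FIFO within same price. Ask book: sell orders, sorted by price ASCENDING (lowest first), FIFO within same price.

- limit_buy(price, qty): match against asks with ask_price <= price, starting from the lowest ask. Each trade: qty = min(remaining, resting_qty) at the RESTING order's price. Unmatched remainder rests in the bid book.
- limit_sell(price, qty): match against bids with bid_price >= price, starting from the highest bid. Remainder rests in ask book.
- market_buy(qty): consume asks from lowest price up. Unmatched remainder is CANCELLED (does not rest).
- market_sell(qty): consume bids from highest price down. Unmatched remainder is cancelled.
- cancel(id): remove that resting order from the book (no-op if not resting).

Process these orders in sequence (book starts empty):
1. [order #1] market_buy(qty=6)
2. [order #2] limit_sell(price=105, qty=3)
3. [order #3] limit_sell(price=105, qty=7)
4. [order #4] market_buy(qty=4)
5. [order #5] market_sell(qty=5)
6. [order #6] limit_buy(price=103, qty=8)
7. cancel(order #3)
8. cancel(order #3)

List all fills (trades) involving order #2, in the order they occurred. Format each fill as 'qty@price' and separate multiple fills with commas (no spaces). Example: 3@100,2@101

After op 1 [order #1] market_buy(qty=6): fills=none; bids=[-] asks=[-]
After op 2 [order #2] limit_sell(price=105, qty=3): fills=none; bids=[-] asks=[#2:3@105]
After op 3 [order #3] limit_sell(price=105, qty=7): fills=none; bids=[-] asks=[#2:3@105 #3:7@105]
After op 4 [order #4] market_buy(qty=4): fills=#4x#2:3@105 #4x#3:1@105; bids=[-] asks=[#3:6@105]
After op 5 [order #5] market_sell(qty=5): fills=none; bids=[-] asks=[#3:6@105]
After op 6 [order #6] limit_buy(price=103, qty=8): fills=none; bids=[#6:8@103] asks=[#3:6@105]
After op 7 cancel(order #3): fills=none; bids=[#6:8@103] asks=[-]
After op 8 cancel(order #3): fills=none; bids=[#6:8@103] asks=[-]

Answer: 3@105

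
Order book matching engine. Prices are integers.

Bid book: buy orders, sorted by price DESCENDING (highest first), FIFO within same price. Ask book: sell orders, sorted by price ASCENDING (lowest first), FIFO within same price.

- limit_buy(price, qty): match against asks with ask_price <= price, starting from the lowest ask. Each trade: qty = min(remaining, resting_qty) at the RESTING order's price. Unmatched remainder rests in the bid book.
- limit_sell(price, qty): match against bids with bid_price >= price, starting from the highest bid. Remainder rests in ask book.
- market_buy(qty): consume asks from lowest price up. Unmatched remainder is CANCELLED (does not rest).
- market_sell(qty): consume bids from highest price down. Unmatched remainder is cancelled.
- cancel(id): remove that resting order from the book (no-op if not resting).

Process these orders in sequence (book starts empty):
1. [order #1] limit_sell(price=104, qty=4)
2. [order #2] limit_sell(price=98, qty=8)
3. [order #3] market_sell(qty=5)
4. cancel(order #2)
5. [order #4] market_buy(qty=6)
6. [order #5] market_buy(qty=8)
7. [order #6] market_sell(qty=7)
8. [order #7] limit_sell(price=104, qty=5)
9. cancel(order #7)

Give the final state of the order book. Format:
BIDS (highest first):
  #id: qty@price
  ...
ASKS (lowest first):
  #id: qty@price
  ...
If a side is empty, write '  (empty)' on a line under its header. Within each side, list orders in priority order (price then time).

After op 1 [order #1] limit_sell(price=104, qty=4): fills=none; bids=[-] asks=[#1:4@104]
After op 2 [order #2] limit_sell(price=98, qty=8): fills=none; bids=[-] asks=[#2:8@98 #1:4@104]
After op 3 [order #3] market_sell(qty=5): fills=none; bids=[-] asks=[#2:8@98 #1:4@104]
After op 4 cancel(order #2): fills=none; bids=[-] asks=[#1:4@104]
After op 5 [order #4] market_buy(qty=6): fills=#4x#1:4@104; bids=[-] asks=[-]
After op 6 [order #5] market_buy(qty=8): fills=none; bids=[-] asks=[-]
After op 7 [order #6] market_sell(qty=7): fills=none; bids=[-] asks=[-]
After op 8 [order #7] limit_sell(price=104, qty=5): fills=none; bids=[-] asks=[#7:5@104]
After op 9 cancel(order #7): fills=none; bids=[-] asks=[-]

Answer: BIDS (highest first):
  (empty)
ASKS (lowest first):
  (empty)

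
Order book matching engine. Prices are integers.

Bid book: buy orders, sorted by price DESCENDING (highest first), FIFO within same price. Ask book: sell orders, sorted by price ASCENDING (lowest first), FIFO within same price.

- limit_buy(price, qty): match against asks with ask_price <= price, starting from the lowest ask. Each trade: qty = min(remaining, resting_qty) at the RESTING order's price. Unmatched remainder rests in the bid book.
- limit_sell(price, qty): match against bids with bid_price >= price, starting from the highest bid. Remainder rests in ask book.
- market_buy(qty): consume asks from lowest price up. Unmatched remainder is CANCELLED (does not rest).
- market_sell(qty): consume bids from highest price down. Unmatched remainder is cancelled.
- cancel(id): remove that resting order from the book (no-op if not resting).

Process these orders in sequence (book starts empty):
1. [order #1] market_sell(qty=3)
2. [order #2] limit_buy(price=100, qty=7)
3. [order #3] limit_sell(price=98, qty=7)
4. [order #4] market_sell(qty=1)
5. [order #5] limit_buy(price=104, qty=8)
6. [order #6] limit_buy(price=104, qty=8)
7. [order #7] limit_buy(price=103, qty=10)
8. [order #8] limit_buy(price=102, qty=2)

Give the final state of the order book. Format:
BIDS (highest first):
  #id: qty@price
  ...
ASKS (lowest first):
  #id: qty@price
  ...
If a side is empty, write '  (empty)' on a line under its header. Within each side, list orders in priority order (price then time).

Answer: BIDS (highest first):
  #5: 8@104
  #6: 8@104
  #7: 10@103
  #8: 2@102
ASKS (lowest first):
  (empty)

Derivation:
After op 1 [order #1] market_sell(qty=3): fills=none; bids=[-] asks=[-]
After op 2 [order #2] limit_buy(price=100, qty=7): fills=none; bids=[#2:7@100] asks=[-]
After op 3 [order #3] limit_sell(price=98, qty=7): fills=#2x#3:7@100; bids=[-] asks=[-]
After op 4 [order #4] market_sell(qty=1): fills=none; bids=[-] asks=[-]
After op 5 [order #5] limit_buy(price=104, qty=8): fills=none; bids=[#5:8@104] asks=[-]
After op 6 [order #6] limit_buy(price=104, qty=8): fills=none; bids=[#5:8@104 #6:8@104] asks=[-]
After op 7 [order #7] limit_buy(price=103, qty=10): fills=none; bids=[#5:8@104 #6:8@104 #7:10@103] asks=[-]
After op 8 [order #8] limit_buy(price=102, qty=2): fills=none; bids=[#5:8@104 #6:8@104 #7:10@103 #8:2@102] asks=[-]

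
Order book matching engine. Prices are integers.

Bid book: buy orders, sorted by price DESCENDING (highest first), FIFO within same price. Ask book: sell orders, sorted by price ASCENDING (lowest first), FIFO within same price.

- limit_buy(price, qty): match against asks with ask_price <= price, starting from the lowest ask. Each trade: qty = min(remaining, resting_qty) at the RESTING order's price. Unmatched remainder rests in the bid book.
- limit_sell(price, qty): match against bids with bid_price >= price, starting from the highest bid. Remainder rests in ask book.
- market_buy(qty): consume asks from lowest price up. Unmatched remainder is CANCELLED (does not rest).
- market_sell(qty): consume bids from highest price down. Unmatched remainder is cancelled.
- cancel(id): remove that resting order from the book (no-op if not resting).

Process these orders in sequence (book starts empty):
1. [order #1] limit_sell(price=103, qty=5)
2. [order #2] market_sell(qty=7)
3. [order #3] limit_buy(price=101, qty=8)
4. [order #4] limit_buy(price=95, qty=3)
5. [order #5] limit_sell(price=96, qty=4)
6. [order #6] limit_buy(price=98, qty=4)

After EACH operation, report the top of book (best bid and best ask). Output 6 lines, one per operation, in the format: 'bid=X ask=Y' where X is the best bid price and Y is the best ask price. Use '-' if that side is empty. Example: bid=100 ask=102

Answer: bid=- ask=103
bid=- ask=103
bid=101 ask=103
bid=101 ask=103
bid=101 ask=103
bid=101 ask=103

Derivation:
After op 1 [order #1] limit_sell(price=103, qty=5): fills=none; bids=[-] asks=[#1:5@103]
After op 2 [order #2] market_sell(qty=7): fills=none; bids=[-] asks=[#1:5@103]
After op 3 [order #3] limit_buy(price=101, qty=8): fills=none; bids=[#3:8@101] asks=[#1:5@103]
After op 4 [order #4] limit_buy(price=95, qty=3): fills=none; bids=[#3:8@101 #4:3@95] asks=[#1:5@103]
After op 5 [order #5] limit_sell(price=96, qty=4): fills=#3x#5:4@101; bids=[#3:4@101 #4:3@95] asks=[#1:5@103]
After op 6 [order #6] limit_buy(price=98, qty=4): fills=none; bids=[#3:4@101 #6:4@98 #4:3@95] asks=[#1:5@103]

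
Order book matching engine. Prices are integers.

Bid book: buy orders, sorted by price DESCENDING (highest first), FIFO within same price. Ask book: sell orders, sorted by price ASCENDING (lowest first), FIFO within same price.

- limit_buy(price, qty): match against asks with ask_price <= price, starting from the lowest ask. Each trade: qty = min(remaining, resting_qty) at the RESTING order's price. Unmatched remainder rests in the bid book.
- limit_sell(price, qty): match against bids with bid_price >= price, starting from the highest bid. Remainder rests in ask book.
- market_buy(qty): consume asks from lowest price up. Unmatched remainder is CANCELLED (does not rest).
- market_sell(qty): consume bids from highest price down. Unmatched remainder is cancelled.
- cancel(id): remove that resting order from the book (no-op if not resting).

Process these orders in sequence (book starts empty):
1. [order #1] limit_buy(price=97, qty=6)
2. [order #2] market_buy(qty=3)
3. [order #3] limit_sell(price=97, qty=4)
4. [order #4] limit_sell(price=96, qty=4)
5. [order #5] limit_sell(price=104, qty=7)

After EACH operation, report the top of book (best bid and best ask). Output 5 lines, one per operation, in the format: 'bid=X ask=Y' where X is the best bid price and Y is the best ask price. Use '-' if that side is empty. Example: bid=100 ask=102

After op 1 [order #1] limit_buy(price=97, qty=6): fills=none; bids=[#1:6@97] asks=[-]
After op 2 [order #2] market_buy(qty=3): fills=none; bids=[#1:6@97] asks=[-]
After op 3 [order #3] limit_sell(price=97, qty=4): fills=#1x#3:4@97; bids=[#1:2@97] asks=[-]
After op 4 [order #4] limit_sell(price=96, qty=4): fills=#1x#4:2@97; bids=[-] asks=[#4:2@96]
After op 5 [order #5] limit_sell(price=104, qty=7): fills=none; bids=[-] asks=[#4:2@96 #5:7@104]

Answer: bid=97 ask=-
bid=97 ask=-
bid=97 ask=-
bid=- ask=96
bid=- ask=96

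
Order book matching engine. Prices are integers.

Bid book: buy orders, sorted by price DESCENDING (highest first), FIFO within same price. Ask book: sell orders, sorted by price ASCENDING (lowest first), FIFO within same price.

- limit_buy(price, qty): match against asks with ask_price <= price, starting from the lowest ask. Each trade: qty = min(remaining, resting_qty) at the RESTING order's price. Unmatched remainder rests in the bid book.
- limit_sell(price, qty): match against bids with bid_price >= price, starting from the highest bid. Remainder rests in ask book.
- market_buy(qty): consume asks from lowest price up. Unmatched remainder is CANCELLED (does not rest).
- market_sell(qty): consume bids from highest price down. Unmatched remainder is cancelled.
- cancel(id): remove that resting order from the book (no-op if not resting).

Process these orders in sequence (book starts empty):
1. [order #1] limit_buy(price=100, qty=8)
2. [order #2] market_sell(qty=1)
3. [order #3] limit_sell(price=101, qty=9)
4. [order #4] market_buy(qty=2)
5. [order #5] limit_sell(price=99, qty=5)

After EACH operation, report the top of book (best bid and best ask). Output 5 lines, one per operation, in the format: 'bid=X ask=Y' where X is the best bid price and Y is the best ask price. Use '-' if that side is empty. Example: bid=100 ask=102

Answer: bid=100 ask=-
bid=100 ask=-
bid=100 ask=101
bid=100 ask=101
bid=100 ask=101

Derivation:
After op 1 [order #1] limit_buy(price=100, qty=8): fills=none; bids=[#1:8@100] asks=[-]
After op 2 [order #2] market_sell(qty=1): fills=#1x#2:1@100; bids=[#1:7@100] asks=[-]
After op 3 [order #3] limit_sell(price=101, qty=9): fills=none; bids=[#1:7@100] asks=[#3:9@101]
After op 4 [order #4] market_buy(qty=2): fills=#4x#3:2@101; bids=[#1:7@100] asks=[#3:7@101]
After op 5 [order #5] limit_sell(price=99, qty=5): fills=#1x#5:5@100; bids=[#1:2@100] asks=[#3:7@101]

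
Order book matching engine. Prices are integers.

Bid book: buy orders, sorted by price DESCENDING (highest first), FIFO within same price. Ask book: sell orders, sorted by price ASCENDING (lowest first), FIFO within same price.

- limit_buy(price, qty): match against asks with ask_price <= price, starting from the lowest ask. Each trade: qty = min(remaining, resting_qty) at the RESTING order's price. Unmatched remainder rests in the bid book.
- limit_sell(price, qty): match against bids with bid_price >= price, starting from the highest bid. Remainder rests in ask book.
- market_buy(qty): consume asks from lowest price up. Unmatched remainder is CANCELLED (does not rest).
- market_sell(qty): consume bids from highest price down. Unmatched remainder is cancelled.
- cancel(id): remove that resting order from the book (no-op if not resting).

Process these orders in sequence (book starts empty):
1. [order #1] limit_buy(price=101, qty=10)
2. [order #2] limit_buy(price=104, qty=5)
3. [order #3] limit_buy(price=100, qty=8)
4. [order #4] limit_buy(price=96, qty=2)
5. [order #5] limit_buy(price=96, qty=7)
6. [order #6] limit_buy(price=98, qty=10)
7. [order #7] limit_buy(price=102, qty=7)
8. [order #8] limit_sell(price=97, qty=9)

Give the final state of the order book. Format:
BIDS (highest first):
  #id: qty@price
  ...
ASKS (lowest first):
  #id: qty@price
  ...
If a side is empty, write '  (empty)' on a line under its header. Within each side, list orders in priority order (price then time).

After op 1 [order #1] limit_buy(price=101, qty=10): fills=none; bids=[#1:10@101] asks=[-]
After op 2 [order #2] limit_buy(price=104, qty=5): fills=none; bids=[#2:5@104 #1:10@101] asks=[-]
After op 3 [order #3] limit_buy(price=100, qty=8): fills=none; bids=[#2:5@104 #1:10@101 #3:8@100] asks=[-]
After op 4 [order #4] limit_buy(price=96, qty=2): fills=none; bids=[#2:5@104 #1:10@101 #3:8@100 #4:2@96] asks=[-]
After op 5 [order #5] limit_buy(price=96, qty=7): fills=none; bids=[#2:5@104 #1:10@101 #3:8@100 #4:2@96 #5:7@96] asks=[-]
After op 6 [order #6] limit_buy(price=98, qty=10): fills=none; bids=[#2:5@104 #1:10@101 #3:8@100 #6:10@98 #4:2@96 #5:7@96] asks=[-]
After op 7 [order #7] limit_buy(price=102, qty=7): fills=none; bids=[#2:5@104 #7:7@102 #1:10@101 #3:8@100 #6:10@98 #4:2@96 #5:7@96] asks=[-]
After op 8 [order #8] limit_sell(price=97, qty=9): fills=#2x#8:5@104 #7x#8:4@102; bids=[#7:3@102 #1:10@101 #3:8@100 #6:10@98 #4:2@96 #5:7@96] asks=[-]

Answer: BIDS (highest first):
  #7: 3@102
  #1: 10@101
  #3: 8@100
  #6: 10@98
  #4: 2@96
  #5: 7@96
ASKS (lowest first):
  (empty)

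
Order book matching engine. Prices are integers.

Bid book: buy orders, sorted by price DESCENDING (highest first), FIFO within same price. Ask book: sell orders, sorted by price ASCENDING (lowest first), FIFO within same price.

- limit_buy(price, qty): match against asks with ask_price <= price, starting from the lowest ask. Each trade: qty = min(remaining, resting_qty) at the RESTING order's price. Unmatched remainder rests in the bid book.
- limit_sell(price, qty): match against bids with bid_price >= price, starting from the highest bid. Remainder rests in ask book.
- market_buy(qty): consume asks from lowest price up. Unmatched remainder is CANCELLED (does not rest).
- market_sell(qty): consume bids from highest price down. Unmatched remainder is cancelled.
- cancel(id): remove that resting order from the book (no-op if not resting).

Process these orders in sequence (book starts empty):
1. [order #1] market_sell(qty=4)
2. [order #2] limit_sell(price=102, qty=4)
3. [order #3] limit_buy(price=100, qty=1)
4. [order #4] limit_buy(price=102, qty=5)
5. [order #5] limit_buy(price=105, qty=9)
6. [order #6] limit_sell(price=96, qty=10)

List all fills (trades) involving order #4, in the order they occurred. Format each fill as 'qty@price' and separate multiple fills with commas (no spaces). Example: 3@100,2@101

After op 1 [order #1] market_sell(qty=4): fills=none; bids=[-] asks=[-]
After op 2 [order #2] limit_sell(price=102, qty=4): fills=none; bids=[-] asks=[#2:4@102]
After op 3 [order #3] limit_buy(price=100, qty=1): fills=none; bids=[#3:1@100] asks=[#2:4@102]
After op 4 [order #4] limit_buy(price=102, qty=5): fills=#4x#2:4@102; bids=[#4:1@102 #3:1@100] asks=[-]
After op 5 [order #5] limit_buy(price=105, qty=9): fills=none; bids=[#5:9@105 #4:1@102 #3:1@100] asks=[-]
After op 6 [order #6] limit_sell(price=96, qty=10): fills=#5x#6:9@105 #4x#6:1@102; bids=[#3:1@100] asks=[-]

Answer: 4@102,1@102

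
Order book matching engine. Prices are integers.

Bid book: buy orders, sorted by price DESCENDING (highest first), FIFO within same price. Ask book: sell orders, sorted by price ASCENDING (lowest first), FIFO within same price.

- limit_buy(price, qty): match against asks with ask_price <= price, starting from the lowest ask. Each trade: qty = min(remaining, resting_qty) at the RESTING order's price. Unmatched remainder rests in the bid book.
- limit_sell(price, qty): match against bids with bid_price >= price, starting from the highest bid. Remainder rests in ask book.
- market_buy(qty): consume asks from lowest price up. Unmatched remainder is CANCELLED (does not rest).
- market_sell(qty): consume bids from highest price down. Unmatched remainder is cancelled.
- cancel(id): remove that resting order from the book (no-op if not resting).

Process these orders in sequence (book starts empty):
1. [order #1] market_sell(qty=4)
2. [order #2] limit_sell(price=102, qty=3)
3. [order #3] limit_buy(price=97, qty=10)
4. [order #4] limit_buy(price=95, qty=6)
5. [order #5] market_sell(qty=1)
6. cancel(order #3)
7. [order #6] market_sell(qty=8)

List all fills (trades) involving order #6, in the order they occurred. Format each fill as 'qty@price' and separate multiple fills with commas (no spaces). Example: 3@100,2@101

After op 1 [order #1] market_sell(qty=4): fills=none; bids=[-] asks=[-]
After op 2 [order #2] limit_sell(price=102, qty=3): fills=none; bids=[-] asks=[#2:3@102]
After op 3 [order #3] limit_buy(price=97, qty=10): fills=none; bids=[#3:10@97] asks=[#2:3@102]
After op 4 [order #4] limit_buy(price=95, qty=6): fills=none; bids=[#3:10@97 #4:6@95] asks=[#2:3@102]
After op 5 [order #5] market_sell(qty=1): fills=#3x#5:1@97; bids=[#3:9@97 #4:6@95] asks=[#2:3@102]
After op 6 cancel(order #3): fills=none; bids=[#4:6@95] asks=[#2:3@102]
After op 7 [order #6] market_sell(qty=8): fills=#4x#6:6@95; bids=[-] asks=[#2:3@102]

Answer: 6@95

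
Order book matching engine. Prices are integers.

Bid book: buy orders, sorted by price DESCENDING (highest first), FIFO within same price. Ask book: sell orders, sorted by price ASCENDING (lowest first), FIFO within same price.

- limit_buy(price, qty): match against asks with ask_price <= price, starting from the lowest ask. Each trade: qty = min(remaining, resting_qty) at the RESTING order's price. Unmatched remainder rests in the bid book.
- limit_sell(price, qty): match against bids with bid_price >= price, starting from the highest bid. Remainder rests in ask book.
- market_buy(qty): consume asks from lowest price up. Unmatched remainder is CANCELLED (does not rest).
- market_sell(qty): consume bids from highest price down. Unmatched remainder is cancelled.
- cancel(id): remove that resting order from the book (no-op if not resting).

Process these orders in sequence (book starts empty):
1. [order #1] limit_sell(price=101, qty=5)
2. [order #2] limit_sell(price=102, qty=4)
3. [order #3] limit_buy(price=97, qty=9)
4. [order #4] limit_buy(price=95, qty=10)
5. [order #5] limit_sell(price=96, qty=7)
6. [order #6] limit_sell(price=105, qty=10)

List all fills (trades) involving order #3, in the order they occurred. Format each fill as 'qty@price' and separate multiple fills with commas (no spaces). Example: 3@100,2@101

Answer: 7@97

Derivation:
After op 1 [order #1] limit_sell(price=101, qty=5): fills=none; bids=[-] asks=[#1:5@101]
After op 2 [order #2] limit_sell(price=102, qty=4): fills=none; bids=[-] asks=[#1:5@101 #2:4@102]
After op 3 [order #3] limit_buy(price=97, qty=9): fills=none; bids=[#3:9@97] asks=[#1:5@101 #2:4@102]
After op 4 [order #4] limit_buy(price=95, qty=10): fills=none; bids=[#3:9@97 #4:10@95] asks=[#1:5@101 #2:4@102]
After op 5 [order #5] limit_sell(price=96, qty=7): fills=#3x#5:7@97; bids=[#3:2@97 #4:10@95] asks=[#1:5@101 #2:4@102]
After op 6 [order #6] limit_sell(price=105, qty=10): fills=none; bids=[#3:2@97 #4:10@95] asks=[#1:5@101 #2:4@102 #6:10@105]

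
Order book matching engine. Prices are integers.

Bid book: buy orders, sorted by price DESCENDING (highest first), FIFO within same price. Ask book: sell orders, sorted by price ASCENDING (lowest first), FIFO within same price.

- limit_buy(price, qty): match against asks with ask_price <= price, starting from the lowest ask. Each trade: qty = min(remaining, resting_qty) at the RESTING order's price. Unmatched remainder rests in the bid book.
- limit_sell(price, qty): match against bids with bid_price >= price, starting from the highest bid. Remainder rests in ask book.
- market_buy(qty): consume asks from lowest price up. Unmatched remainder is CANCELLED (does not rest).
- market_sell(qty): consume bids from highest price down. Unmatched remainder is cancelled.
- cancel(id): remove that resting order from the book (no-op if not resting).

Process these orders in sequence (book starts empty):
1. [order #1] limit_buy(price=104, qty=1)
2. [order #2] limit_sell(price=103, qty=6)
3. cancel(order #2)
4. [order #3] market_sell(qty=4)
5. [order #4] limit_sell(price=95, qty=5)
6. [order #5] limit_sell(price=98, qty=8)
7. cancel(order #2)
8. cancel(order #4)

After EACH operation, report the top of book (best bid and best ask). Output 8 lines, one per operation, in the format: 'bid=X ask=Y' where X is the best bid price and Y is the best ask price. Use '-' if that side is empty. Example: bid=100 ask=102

Answer: bid=104 ask=-
bid=- ask=103
bid=- ask=-
bid=- ask=-
bid=- ask=95
bid=- ask=95
bid=- ask=95
bid=- ask=98

Derivation:
After op 1 [order #1] limit_buy(price=104, qty=1): fills=none; bids=[#1:1@104] asks=[-]
After op 2 [order #2] limit_sell(price=103, qty=6): fills=#1x#2:1@104; bids=[-] asks=[#2:5@103]
After op 3 cancel(order #2): fills=none; bids=[-] asks=[-]
After op 4 [order #3] market_sell(qty=4): fills=none; bids=[-] asks=[-]
After op 5 [order #4] limit_sell(price=95, qty=5): fills=none; bids=[-] asks=[#4:5@95]
After op 6 [order #5] limit_sell(price=98, qty=8): fills=none; bids=[-] asks=[#4:5@95 #5:8@98]
After op 7 cancel(order #2): fills=none; bids=[-] asks=[#4:5@95 #5:8@98]
After op 8 cancel(order #4): fills=none; bids=[-] asks=[#5:8@98]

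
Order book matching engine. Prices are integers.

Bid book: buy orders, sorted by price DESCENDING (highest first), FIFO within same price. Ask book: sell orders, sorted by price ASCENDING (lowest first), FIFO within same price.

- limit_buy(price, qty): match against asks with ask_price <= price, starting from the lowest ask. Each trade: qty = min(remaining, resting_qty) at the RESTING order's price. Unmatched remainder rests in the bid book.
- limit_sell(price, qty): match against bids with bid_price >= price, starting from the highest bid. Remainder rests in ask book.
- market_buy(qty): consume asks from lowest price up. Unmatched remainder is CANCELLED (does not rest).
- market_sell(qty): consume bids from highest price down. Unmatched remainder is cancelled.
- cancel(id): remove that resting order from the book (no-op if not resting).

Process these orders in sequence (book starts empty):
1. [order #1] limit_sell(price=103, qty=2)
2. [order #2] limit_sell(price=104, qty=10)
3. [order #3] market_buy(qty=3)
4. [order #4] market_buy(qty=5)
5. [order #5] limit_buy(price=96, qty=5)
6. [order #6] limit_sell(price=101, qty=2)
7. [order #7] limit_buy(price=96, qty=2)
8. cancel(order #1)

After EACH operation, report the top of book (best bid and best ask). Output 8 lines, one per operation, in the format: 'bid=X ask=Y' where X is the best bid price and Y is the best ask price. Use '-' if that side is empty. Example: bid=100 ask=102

Answer: bid=- ask=103
bid=- ask=103
bid=- ask=104
bid=- ask=104
bid=96 ask=104
bid=96 ask=101
bid=96 ask=101
bid=96 ask=101

Derivation:
After op 1 [order #1] limit_sell(price=103, qty=2): fills=none; bids=[-] asks=[#1:2@103]
After op 2 [order #2] limit_sell(price=104, qty=10): fills=none; bids=[-] asks=[#1:2@103 #2:10@104]
After op 3 [order #3] market_buy(qty=3): fills=#3x#1:2@103 #3x#2:1@104; bids=[-] asks=[#2:9@104]
After op 4 [order #4] market_buy(qty=5): fills=#4x#2:5@104; bids=[-] asks=[#2:4@104]
After op 5 [order #5] limit_buy(price=96, qty=5): fills=none; bids=[#5:5@96] asks=[#2:4@104]
After op 6 [order #6] limit_sell(price=101, qty=2): fills=none; bids=[#5:5@96] asks=[#6:2@101 #2:4@104]
After op 7 [order #7] limit_buy(price=96, qty=2): fills=none; bids=[#5:5@96 #7:2@96] asks=[#6:2@101 #2:4@104]
After op 8 cancel(order #1): fills=none; bids=[#5:5@96 #7:2@96] asks=[#6:2@101 #2:4@104]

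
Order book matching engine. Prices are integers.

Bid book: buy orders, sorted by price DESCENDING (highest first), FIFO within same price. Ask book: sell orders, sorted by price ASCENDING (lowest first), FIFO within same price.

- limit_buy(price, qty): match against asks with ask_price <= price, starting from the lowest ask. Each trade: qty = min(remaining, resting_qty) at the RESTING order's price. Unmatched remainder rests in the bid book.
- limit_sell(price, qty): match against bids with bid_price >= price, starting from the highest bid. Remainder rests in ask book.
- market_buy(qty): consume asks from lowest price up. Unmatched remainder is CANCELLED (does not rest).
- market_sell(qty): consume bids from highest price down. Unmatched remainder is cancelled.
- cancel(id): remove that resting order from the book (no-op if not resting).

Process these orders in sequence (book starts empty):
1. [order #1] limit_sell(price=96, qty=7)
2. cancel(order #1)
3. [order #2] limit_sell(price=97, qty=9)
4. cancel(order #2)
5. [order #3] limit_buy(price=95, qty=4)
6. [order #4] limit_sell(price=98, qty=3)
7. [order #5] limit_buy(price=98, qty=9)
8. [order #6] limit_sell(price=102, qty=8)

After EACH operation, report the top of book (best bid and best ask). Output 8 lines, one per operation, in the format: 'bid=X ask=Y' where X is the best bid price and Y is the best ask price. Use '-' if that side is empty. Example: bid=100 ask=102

After op 1 [order #1] limit_sell(price=96, qty=7): fills=none; bids=[-] asks=[#1:7@96]
After op 2 cancel(order #1): fills=none; bids=[-] asks=[-]
After op 3 [order #2] limit_sell(price=97, qty=9): fills=none; bids=[-] asks=[#2:9@97]
After op 4 cancel(order #2): fills=none; bids=[-] asks=[-]
After op 5 [order #3] limit_buy(price=95, qty=4): fills=none; bids=[#3:4@95] asks=[-]
After op 6 [order #4] limit_sell(price=98, qty=3): fills=none; bids=[#3:4@95] asks=[#4:3@98]
After op 7 [order #5] limit_buy(price=98, qty=9): fills=#5x#4:3@98; bids=[#5:6@98 #3:4@95] asks=[-]
After op 8 [order #6] limit_sell(price=102, qty=8): fills=none; bids=[#5:6@98 #3:4@95] asks=[#6:8@102]

Answer: bid=- ask=96
bid=- ask=-
bid=- ask=97
bid=- ask=-
bid=95 ask=-
bid=95 ask=98
bid=98 ask=-
bid=98 ask=102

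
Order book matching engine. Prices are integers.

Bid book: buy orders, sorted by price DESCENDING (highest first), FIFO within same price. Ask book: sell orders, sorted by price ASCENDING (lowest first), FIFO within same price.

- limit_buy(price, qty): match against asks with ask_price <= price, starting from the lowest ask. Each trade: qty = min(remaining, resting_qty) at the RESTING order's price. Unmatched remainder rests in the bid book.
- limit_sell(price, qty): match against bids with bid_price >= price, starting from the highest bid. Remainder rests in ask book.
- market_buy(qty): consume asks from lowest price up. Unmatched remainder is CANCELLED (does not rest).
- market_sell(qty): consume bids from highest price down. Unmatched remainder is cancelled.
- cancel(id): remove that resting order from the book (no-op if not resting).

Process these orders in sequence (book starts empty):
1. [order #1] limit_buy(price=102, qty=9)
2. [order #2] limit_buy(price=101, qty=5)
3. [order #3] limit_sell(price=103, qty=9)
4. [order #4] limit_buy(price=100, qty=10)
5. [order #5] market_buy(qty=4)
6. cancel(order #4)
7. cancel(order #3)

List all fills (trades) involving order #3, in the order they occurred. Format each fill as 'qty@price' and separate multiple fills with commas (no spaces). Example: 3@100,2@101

Answer: 4@103

Derivation:
After op 1 [order #1] limit_buy(price=102, qty=9): fills=none; bids=[#1:9@102] asks=[-]
After op 2 [order #2] limit_buy(price=101, qty=5): fills=none; bids=[#1:9@102 #2:5@101] asks=[-]
After op 3 [order #3] limit_sell(price=103, qty=9): fills=none; bids=[#1:9@102 #2:5@101] asks=[#3:9@103]
After op 4 [order #4] limit_buy(price=100, qty=10): fills=none; bids=[#1:9@102 #2:5@101 #4:10@100] asks=[#3:9@103]
After op 5 [order #5] market_buy(qty=4): fills=#5x#3:4@103; bids=[#1:9@102 #2:5@101 #4:10@100] asks=[#3:5@103]
After op 6 cancel(order #4): fills=none; bids=[#1:9@102 #2:5@101] asks=[#3:5@103]
After op 7 cancel(order #3): fills=none; bids=[#1:9@102 #2:5@101] asks=[-]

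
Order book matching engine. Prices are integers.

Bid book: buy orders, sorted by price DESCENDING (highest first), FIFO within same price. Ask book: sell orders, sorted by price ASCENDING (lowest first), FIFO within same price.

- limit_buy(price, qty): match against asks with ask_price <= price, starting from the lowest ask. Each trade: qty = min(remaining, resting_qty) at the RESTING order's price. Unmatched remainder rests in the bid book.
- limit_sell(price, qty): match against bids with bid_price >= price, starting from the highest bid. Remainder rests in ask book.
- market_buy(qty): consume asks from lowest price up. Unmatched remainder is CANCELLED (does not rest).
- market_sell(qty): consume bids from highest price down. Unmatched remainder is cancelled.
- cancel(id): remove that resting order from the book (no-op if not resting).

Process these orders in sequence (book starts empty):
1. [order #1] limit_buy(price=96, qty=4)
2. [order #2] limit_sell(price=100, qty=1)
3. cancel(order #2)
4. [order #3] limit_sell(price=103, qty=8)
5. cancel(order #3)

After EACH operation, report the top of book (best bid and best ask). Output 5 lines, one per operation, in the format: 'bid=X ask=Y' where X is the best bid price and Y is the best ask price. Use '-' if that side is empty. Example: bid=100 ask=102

After op 1 [order #1] limit_buy(price=96, qty=4): fills=none; bids=[#1:4@96] asks=[-]
After op 2 [order #2] limit_sell(price=100, qty=1): fills=none; bids=[#1:4@96] asks=[#2:1@100]
After op 3 cancel(order #2): fills=none; bids=[#1:4@96] asks=[-]
After op 4 [order #3] limit_sell(price=103, qty=8): fills=none; bids=[#1:4@96] asks=[#3:8@103]
After op 5 cancel(order #3): fills=none; bids=[#1:4@96] asks=[-]

Answer: bid=96 ask=-
bid=96 ask=100
bid=96 ask=-
bid=96 ask=103
bid=96 ask=-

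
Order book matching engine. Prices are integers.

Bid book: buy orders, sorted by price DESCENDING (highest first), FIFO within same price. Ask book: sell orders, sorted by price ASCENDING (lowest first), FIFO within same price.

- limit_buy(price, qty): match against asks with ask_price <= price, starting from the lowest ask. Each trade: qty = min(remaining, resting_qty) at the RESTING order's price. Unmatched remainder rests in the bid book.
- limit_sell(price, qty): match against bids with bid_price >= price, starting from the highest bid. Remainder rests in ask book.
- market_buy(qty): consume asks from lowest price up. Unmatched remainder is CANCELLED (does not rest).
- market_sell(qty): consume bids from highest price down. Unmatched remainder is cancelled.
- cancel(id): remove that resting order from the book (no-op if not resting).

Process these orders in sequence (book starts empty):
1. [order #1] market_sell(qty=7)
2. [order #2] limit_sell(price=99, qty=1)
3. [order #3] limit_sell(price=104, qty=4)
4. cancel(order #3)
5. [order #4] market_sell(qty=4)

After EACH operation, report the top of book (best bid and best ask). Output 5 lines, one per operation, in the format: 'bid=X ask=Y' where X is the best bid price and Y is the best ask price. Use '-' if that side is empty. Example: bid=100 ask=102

After op 1 [order #1] market_sell(qty=7): fills=none; bids=[-] asks=[-]
After op 2 [order #2] limit_sell(price=99, qty=1): fills=none; bids=[-] asks=[#2:1@99]
After op 3 [order #3] limit_sell(price=104, qty=4): fills=none; bids=[-] asks=[#2:1@99 #3:4@104]
After op 4 cancel(order #3): fills=none; bids=[-] asks=[#2:1@99]
After op 5 [order #4] market_sell(qty=4): fills=none; bids=[-] asks=[#2:1@99]

Answer: bid=- ask=-
bid=- ask=99
bid=- ask=99
bid=- ask=99
bid=- ask=99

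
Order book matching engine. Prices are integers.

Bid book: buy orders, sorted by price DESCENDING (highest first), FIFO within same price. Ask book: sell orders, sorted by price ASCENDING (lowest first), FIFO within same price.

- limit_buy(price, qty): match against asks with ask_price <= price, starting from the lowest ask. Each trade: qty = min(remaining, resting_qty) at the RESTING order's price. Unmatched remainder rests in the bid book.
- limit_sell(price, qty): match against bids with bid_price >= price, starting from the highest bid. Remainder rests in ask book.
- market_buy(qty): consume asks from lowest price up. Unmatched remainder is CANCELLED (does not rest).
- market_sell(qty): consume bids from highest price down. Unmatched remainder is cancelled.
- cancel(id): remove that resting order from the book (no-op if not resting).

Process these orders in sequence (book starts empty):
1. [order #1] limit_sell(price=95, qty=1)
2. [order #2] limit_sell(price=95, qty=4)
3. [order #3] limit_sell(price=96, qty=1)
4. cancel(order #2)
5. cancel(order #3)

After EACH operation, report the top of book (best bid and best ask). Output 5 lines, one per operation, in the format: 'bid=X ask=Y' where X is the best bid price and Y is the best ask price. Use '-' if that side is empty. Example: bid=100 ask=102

After op 1 [order #1] limit_sell(price=95, qty=1): fills=none; bids=[-] asks=[#1:1@95]
After op 2 [order #2] limit_sell(price=95, qty=4): fills=none; bids=[-] asks=[#1:1@95 #2:4@95]
After op 3 [order #3] limit_sell(price=96, qty=1): fills=none; bids=[-] asks=[#1:1@95 #2:4@95 #3:1@96]
After op 4 cancel(order #2): fills=none; bids=[-] asks=[#1:1@95 #3:1@96]
After op 5 cancel(order #3): fills=none; bids=[-] asks=[#1:1@95]

Answer: bid=- ask=95
bid=- ask=95
bid=- ask=95
bid=- ask=95
bid=- ask=95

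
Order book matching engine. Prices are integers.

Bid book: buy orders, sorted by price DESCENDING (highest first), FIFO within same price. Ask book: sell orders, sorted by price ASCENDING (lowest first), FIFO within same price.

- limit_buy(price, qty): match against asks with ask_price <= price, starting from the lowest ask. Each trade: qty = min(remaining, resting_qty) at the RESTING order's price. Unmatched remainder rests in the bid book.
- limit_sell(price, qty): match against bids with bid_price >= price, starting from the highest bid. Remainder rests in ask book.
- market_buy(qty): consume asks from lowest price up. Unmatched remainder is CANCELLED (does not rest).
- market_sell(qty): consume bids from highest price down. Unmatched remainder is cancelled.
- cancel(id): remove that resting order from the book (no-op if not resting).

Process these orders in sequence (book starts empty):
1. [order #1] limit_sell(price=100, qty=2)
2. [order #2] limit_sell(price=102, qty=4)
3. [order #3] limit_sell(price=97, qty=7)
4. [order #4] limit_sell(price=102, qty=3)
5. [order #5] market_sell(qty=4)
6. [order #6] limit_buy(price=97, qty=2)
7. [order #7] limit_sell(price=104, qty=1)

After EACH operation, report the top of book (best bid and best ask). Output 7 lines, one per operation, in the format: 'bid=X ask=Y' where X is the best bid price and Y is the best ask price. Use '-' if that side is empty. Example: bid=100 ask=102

After op 1 [order #1] limit_sell(price=100, qty=2): fills=none; bids=[-] asks=[#1:2@100]
After op 2 [order #2] limit_sell(price=102, qty=4): fills=none; bids=[-] asks=[#1:2@100 #2:4@102]
After op 3 [order #3] limit_sell(price=97, qty=7): fills=none; bids=[-] asks=[#3:7@97 #1:2@100 #2:4@102]
After op 4 [order #4] limit_sell(price=102, qty=3): fills=none; bids=[-] asks=[#3:7@97 #1:2@100 #2:4@102 #4:3@102]
After op 5 [order #5] market_sell(qty=4): fills=none; bids=[-] asks=[#3:7@97 #1:2@100 #2:4@102 #4:3@102]
After op 6 [order #6] limit_buy(price=97, qty=2): fills=#6x#3:2@97; bids=[-] asks=[#3:5@97 #1:2@100 #2:4@102 #4:3@102]
After op 7 [order #7] limit_sell(price=104, qty=1): fills=none; bids=[-] asks=[#3:5@97 #1:2@100 #2:4@102 #4:3@102 #7:1@104]

Answer: bid=- ask=100
bid=- ask=100
bid=- ask=97
bid=- ask=97
bid=- ask=97
bid=- ask=97
bid=- ask=97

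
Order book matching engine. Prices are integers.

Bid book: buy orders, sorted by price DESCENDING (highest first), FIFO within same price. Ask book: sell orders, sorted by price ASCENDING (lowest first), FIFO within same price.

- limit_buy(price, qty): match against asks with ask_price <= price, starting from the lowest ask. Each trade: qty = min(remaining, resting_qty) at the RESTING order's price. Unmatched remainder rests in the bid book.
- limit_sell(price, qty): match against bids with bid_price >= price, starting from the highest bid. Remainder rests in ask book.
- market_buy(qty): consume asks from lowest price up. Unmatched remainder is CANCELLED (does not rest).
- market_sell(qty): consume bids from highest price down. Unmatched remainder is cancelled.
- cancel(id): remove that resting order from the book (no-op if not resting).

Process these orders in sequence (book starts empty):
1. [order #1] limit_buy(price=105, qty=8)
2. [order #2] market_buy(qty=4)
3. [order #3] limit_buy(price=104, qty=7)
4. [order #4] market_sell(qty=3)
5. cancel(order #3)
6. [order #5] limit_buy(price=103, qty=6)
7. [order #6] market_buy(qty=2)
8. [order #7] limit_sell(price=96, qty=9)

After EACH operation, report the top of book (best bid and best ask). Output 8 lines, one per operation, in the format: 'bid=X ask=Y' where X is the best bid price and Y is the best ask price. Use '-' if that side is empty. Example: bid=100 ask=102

Answer: bid=105 ask=-
bid=105 ask=-
bid=105 ask=-
bid=105 ask=-
bid=105 ask=-
bid=105 ask=-
bid=105 ask=-
bid=103 ask=-

Derivation:
After op 1 [order #1] limit_buy(price=105, qty=8): fills=none; bids=[#1:8@105] asks=[-]
After op 2 [order #2] market_buy(qty=4): fills=none; bids=[#1:8@105] asks=[-]
After op 3 [order #3] limit_buy(price=104, qty=7): fills=none; bids=[#1:8@105 #3:7@104] asks=[-]
After op 4 [order #4] market_sell(qty=3): fills=#1x#4:3@105; bids=[#1:5@105 #3:7@104] asks=[-]
After op 5 cancel(order #3): fills=none; bids=[#1:5@105] asks=[-]
After op 6 [order #5] limit_buy(price=103, qty=6): fills=none; bids=[#1:5@105 #5:6@103] asks=[-]
After op 7 [order #6] market_buy(qty=2): fills=none; bids=[#1:5@105 #5:6@103] asks=[-]
After op 8 [order #7] limit_sell(price=96, qty=9): fills=#1x#7:5@105 #5x#7:4@103; bids=[#5:2@103] asks=[-]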